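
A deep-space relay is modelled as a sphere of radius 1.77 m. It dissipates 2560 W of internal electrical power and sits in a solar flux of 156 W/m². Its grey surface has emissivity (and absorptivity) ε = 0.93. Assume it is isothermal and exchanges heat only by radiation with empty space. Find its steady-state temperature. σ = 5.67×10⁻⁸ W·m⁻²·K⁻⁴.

At steady state, absorbed solar power + internal power = radiated power.
Absorbed: α·S·A_cross = 0.93·156·9.842 = 1428 W (cross-section πr²).
Total input = 1428 + 2560 = 3988 W.
Radiated: εσ·A_surf·T⁴ with A_surf = 4πr² = 39.37 m².
T⁴ = 3988/(0.93·5.67×10⁻⁸·39.37) = 1.921×10⁹ K⁴.

T ≈ 209 K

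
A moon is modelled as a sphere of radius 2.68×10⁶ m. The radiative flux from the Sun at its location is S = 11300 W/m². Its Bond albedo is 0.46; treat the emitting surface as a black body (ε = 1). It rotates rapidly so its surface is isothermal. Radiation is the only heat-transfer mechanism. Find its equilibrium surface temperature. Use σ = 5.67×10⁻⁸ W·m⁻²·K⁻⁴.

At equilibrium, absorbed power = emitted power.
Absorbing cross-section = πr² = 2.256×10¹³ m²; emitting surface = 4πr² = 9.026×10¹³ m² (ratio 4).
(1−a)S·A_cross = εσ·A_surf·T⁴  ⇒  T⁴ = (1−a)S/(4σ).
T⁴ = 0.540·11300/(4·5.67×10⁻⁸) = 2.690×10¹⁰ K⁴.
T = (2.690×10¹⁰)^(1/4).

T ≈ 405 K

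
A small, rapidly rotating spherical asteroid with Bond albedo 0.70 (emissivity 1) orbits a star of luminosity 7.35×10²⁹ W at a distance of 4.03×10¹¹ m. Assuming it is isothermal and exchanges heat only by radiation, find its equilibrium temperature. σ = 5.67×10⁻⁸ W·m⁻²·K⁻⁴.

First find the stellar flux at distance d: S = L/(4πd²) = 7.35×10²⁹/(4π·(4.03×10¹¹)²) = 3.601×10⁵ W/m².
For an isothermal sphere, absorbed (1−a)S·πr² = emitted σ·4πr²·T⁴, so T⁴ = (1−a)S/(4σ).
T⁴ = 0.300·3.601×10⁵/(4·5.67×10⁻⁸) = 4.764×10¹¹ K⁴.

T ≈ 831 K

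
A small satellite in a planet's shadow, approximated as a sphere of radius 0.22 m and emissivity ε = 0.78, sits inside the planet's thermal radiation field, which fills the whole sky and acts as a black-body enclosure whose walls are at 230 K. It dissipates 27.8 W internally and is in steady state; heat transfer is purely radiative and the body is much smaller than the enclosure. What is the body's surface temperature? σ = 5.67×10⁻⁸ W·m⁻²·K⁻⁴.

For a small grey body in a large enclosure, net radiated power = εσA(T⁴ − T_w⁴).
Steady state: P = εσA(T⁴ − T_w⁴) with A = 4πr² = 0.6082 m².
T⁴ = P/(εσA) + T_w⁴ = 27.8/(0.78·5.67×10⁻⁸·0.6082) + (230)⁴
    = 1.034×10⁹ + 2.798×10⁹ = 3.832×10⁹ K⁴.

T ≈ 249 K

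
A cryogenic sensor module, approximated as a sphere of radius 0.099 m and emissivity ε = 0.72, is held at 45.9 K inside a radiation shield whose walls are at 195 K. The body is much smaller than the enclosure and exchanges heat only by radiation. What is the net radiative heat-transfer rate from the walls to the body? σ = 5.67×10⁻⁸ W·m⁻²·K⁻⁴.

For a small grey body in a large enclosure: P_net = εσA(T_body⁴ − T_wall⁴).
A = 4πr² = 0.1232 m²; T_body⁴ − T_wall⁴ = 4.439×10⁶ − 1.446×10⁹ = -1.441×10⁹ K⁴.
|P_net| = 0.72·5.67×10⁻⁸·0.1232·1.441×10⁹.

P_net ≈ 7.25 W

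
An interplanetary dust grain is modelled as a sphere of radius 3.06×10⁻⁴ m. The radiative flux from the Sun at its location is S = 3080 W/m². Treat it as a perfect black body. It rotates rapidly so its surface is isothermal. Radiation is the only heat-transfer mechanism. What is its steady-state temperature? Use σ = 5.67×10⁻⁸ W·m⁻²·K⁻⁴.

At equilibrium, absorbed power = emitted power.
Absorbing cross-section = πr² = 2.942×10⁻⁷ m²; emitting surface = 4πr² = 1.177×10⁻⁶ m² (ratio 4).
S·A_cross = εσ·A_surf·T⁴  ⇒  T⁴ = S/(4σ).
T⁴ = 1.00·3080/(4·5.67×10⁻⁸) = 1.358×10¹⁰ K⁴.
T = (1.358×10¹⁰)^(1/4).

T ≈ 341 K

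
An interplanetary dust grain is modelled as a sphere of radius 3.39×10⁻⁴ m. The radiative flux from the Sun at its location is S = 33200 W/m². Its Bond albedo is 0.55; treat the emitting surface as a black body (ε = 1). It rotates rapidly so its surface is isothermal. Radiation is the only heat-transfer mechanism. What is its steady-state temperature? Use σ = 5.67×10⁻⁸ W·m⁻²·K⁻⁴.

At equilibrium, absorbed power = emitted power.
Absorbing cross-section = πr² = 3.610×10⁻⁷ m²; emitting surface = 4πr² = 1.444×10⁻⁶ m² (ratio 4).
(1−a)S·A_cross = εσ·A_surf·T⁴  ⇒  T⁴ = (1−a)S/(4σ).
T⁴ = 0.450·33200/(4·5.67×10⁻⁸) = 6.587×10¹⁰ K⁴.
T = (6.587×10¹⁰)^(1/4).

T ≈ 507 K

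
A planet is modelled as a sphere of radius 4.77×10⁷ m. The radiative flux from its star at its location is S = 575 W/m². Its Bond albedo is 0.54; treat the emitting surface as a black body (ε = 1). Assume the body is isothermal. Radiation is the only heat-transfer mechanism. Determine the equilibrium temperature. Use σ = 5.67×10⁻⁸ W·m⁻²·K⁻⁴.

T ≈ 185 K

At equilibrium, absorbed power = emitted power.
Absorbing cross-section = πr² = 7.148×10¹⁵ m²; emitting surface = 4πr² = 2.859×10¹⁶ m² (ratio 4).
(1−a)S·A_cross = εσ·A_surf·T⁴  ⇒  T⁴ = (1−a)S/(4σ).
T⁴ = 0.460·575/(4·5.67×10⁻⁸) = 1.166×10⁹ K⁴.
T = (1.166×10⁹)^(1/4).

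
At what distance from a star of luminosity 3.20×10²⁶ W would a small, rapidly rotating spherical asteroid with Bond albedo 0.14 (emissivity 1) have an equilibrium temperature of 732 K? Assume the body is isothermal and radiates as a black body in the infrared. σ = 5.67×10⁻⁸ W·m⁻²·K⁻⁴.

For an isothermal black-emitting sphere, (1−a)S·πr² = σ·4πr²·T⁴ ⇒ S = 4σT⁴/(1−a).
S = 4·5.67×10⁻⁸·(732)⁴/0.860 = 75720 W/m².
Flux falls as S = L/(4πd²), so d = √(L/(4πS)) = √(3.20×10²⁶/(4π·75720)).

d ≈ 1.83×10¹⁰ m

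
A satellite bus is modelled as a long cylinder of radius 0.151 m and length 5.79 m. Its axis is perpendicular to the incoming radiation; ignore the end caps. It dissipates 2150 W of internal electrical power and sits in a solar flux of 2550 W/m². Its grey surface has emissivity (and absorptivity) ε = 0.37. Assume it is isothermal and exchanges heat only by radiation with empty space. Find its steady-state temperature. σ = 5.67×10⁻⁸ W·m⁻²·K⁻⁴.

T ≈ 426 K

At steady state, absorbed solar power + internal power = radiated power.
Absorbed: α·S·A_cross = 0.37·2550·1.749 = 1650 W (cross-section 2rL).
Total input = 1650 + 2150 = 3800 W.
Radiated: εσ·A_surf·T⁴ with A_surf = 2πrL = 5.493 m².
T⁴ = 3800/(0.37·5.67×10⁻⁸·5.493) = 3.297×10¹⁰ K⁴.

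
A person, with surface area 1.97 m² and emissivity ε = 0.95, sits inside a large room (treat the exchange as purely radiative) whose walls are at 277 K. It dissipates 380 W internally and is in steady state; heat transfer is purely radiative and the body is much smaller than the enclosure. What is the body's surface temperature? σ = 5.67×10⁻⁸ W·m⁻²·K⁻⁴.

For a small grey body in a large enclosure, net radiated power = εσA(T⁴ − T_w⁴).
Steady state: P = εσA(T⁴ − T_w⁴) with A = 1.97 m².
T⁴ = P/(εσA) + T_w⁴ = 380/(0.95·5.67×10⁻⁸·1.970) + (277)⁴
    = 3.581×10⁹ + 5.887×10⁹ = 9.468×10⁹ K⁴.

T ≈ 312 K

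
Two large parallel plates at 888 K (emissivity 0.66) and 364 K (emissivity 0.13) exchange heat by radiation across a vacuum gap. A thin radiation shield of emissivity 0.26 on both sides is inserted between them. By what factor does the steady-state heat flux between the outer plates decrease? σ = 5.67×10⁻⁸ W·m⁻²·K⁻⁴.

factor ≈ 1.82

Without shield: q₀ = σΔ(T⁴)/(1/ε₁+1/ε₂−1) with denominator 8.207.
With shield the two gaps are in series; the resistances add: (1/ε₁+1/ε_s−1)+(1/ε_s+1/ε₂−1) = 4.361+10.54 = 14.90.
Heat-flux ratio q₀/q = 14.90/8.207.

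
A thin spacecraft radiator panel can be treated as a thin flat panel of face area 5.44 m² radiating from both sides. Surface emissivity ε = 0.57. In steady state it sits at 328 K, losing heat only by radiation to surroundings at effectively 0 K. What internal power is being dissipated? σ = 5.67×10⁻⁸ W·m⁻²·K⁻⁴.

P ≈ 4070 W

Steady state: P = εσA T⁴.
A = 2·5.44 = 10.88 m²; T⁴ = (328)⁴ = 1.157×10¹⁰ K⁴.
P = 0.57 × 5.67×10⁻⁸ × 10.88 × 1.157×10¹⁰.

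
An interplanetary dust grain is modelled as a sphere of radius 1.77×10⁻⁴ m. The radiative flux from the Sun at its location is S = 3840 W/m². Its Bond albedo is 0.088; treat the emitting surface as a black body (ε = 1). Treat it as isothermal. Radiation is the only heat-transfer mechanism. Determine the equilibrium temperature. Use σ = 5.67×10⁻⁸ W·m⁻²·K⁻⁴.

At equilibrium, absorbed power = emitted power.
Absorbing cross-section = πr² = 9.842×10⁻⁸ m²; emitting surface = 4πr² = 3.937×10⁻⁷ m² (ratio 4).
(1−a)S·A_cross = εσ·A_surf·T⁴  ⇒  T⁴ = (1−a)S/(4σ).
T⁴ = 0.912·3840/(4·5.67×10⁻⁸) = 1.544×10¹⁰ K⁴.
T = (1.544×10¹⁰)^(1/4).

T ≈ 353 K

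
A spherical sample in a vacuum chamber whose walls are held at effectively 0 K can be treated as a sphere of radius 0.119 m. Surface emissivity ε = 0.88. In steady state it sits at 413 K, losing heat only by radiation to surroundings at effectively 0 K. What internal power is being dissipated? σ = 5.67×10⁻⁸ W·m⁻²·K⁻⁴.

Steady state: P = εσA T⁴.
A = 4πr² = 0.1780 m²; T⁴ = (413)⁴ = 2.909×10¹⁰ K⁴.
P = 0.88 × 5.67×10⁻⁸ × 0.1780 × 2.909×10¹⁰.

P ≈ 258 W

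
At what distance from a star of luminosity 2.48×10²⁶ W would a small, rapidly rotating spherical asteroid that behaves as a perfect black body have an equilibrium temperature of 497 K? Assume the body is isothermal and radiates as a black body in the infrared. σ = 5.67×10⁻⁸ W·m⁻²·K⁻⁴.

d ≈ 3.78×10¹⁰ m

For an isothermal black-emitting sphere, (1−a)S·πr² = σ·4πr²·T⁴ ⇒ S = 4σT⁴/(1−a).
S = 4·5.67×10⁻⁸·(497)⁴/1.00 = 13840 W/m².
Flux falls as S = L/(4πd²), so d = √(L/(4πS)) = √(2.48×10²⁶/(4π·13840)).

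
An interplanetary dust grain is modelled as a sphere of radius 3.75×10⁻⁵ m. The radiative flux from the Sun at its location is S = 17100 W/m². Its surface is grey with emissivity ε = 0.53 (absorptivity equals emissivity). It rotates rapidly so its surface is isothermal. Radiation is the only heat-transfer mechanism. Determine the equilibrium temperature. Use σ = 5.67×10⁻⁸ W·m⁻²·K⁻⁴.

At equilibrium, absorbed power = emitted power.
Absorbing cross-section = πr² = 4.418×10⁻⁹ m²; emitting surface = 4πr² = 1.767×10⁻⁸ m² (ratio 4).
εS·A_cross = εσ·A_surf·T⁴  ⇒  T⁴ = S/(4σ)   (ε cancels).
T⁴ = 17100/(4·5.67×10⁻⁸) = 7.540×10¹⁰ K⁴.
T = (7.540×10¹⁰)^(1/4).

T ≈ 524 K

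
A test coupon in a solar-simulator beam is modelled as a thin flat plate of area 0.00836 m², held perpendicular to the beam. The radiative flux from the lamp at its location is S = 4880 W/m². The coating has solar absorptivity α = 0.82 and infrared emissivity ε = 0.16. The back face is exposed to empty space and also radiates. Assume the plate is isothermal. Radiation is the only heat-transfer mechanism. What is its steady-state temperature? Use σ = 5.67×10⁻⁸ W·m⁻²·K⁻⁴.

At equilibrium, absorbed power = emitted power.
Absorbing cross-section = A = 0.008360 m²; emitting surface = 2A = 0.01672 m² (ratio 2).
αS·A_cross = εσ·A_surf·T⁴  ⇒  T⁴ = αS/(ε·2σ).
T⁴ = 0.820·4880/(0.16·2·5.67×10⁻⁸) = 2.205×10¹¹ K⁴.
T = (2.205×10¹¹)^(1/4).

T ≈ 685 K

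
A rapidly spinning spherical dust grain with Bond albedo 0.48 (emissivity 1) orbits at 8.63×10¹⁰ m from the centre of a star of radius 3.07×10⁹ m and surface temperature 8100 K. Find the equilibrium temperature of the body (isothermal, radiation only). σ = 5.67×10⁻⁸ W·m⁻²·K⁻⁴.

T ≈ 917 K

The star's surface emits σT_*⁴; at distance d the flux is S = σT_*⁴(R_*/d)².
S = 5.67×10⁻⁸·(8100)⁴·(3.07×10⁹/8.63×10¹⁰)² = 3.089×10⁵ W/m².
For an isothermal sphere T⁴ = (1−a)S/(4σ) = 7.082×10¹¹ K⁴.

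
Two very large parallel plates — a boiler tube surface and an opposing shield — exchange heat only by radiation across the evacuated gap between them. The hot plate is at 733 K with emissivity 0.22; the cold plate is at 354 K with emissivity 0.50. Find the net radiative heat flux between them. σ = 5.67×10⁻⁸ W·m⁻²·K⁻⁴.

q ≈ 2790 W/m²

For two infinite grey parallel plates, q = σ(T₁⁴ − T₂⁴)/(1/ε₁ + 1/ε₂ − 1).
T₁⁴ − T₂⁴ = 2.887×10¹¹ − 1.570×10¹⁰ = 2.730×10¹¹ K⁴.
1/ε₁ + 1/ε₂ − 1 = 4.545 + 2.000 − 1 = 5.545.
q = 5.67×10⁻⁸ × 2.730×10¹¹ / 5.545.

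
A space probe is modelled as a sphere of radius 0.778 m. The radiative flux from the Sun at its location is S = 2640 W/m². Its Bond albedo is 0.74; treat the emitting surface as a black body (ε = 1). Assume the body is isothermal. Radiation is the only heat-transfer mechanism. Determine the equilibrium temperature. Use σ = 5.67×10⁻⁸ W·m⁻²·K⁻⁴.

At equilibrium, absorbed power = emitted power.
Absorbing cross-section = πr² = 1.902 m²; emitting surface = 4πr² = 7.606 m² (ratio 4).
(1−a)S·A_cross = εσ·A_surf·T⁴  ⇒  T⁴ = (1−a)S/(4σ).
T⁴ = 0.260·2640/(4·5.67×10⁻⁸) = 3.026×10⁹ K⁴.
T = (3.026×10⁹)^(1/4).

T ≈ 235 K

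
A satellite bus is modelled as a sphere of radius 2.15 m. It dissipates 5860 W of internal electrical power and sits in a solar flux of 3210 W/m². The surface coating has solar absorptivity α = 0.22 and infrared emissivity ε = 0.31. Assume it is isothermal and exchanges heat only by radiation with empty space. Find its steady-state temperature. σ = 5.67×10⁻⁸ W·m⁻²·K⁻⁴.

At steady state, absorbed solar power + internal power = radiated power.
Absorbed: α·S·A_cross = 0.22·3210·14.52 = 10260 W (cross-section πr²).
Total input = 10260 + 5860 = 16120 W.
Radiated: εσ·A_surf·T⁴ with A_surf = 4πr² = 58.09 m².
T⁴ = 16120/(0.31·5.67×10⁻⁸·58.09) = 1.578×10¹⁰ K⁴.

T ≈ 354 K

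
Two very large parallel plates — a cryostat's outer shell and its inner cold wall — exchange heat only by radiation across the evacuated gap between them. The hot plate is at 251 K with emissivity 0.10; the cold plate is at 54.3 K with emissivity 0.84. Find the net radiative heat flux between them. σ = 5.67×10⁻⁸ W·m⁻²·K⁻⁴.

q ≈ 22.0 W/m²

For two infinite grey parallel plates, q = σ(T₁⁴ − T₂⁴)/(1/ε₁ + 1/ε₂ − 1).
T₁⁴ − T₂⁴ = 3.969×10⁹ − 8.694×10⁶ = 3.960×10⁹ K⁴.
1/ε₁ + 1/ε₂ − 1 = 10.00 + 1.190 − 1 = 10.19.
q = 5.67×10⁻⁸ × 3.960×10⁹ / 10.19.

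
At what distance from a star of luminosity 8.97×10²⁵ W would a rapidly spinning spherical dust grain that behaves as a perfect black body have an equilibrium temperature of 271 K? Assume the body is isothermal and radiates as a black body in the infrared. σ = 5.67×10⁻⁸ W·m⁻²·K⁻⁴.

d ≈ 7.64×10¹⁰ m

For an isothermal black-emitting sphere, (1−a)S·πr² = σ·4πr²·T⁴ ⇒ S = 4σT⁴/(1−a).
S = 4·5.67×10⁻⁸·(271)⁴/1.00 = 1223 W/m².
Flux falls as S = L/(4πd²), so d = √(L/(4πS)) = √(8.97×10²⁵/(4π·1223)).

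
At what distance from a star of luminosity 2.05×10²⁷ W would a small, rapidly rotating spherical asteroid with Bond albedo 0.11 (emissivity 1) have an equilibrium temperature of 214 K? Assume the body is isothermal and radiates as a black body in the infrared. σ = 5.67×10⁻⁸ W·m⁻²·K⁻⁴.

d ≈ 5.52×10¹¹ m

For an isothermal black-emitting sphere, (1−a)S·πr² = σ·4πr²·T⁴ ⇒ S = 4σT⁴/(1−a).
S = 4·5.67×10⁻⁸·(214)⁴/0.890 = 534.5 W/m².
Flux falls as S = L/(4πd²), so d = √(L/(4πS)) = √(2.05×10²⁷/(4π·534.5)).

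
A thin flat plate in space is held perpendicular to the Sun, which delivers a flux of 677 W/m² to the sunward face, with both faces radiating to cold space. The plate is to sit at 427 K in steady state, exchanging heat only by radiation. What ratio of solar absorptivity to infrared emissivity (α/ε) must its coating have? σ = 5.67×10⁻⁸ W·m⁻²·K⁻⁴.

α/ε ≈ 5.57

Balance: αS·A = εσ·2A·T⁴ ⇒ α/ε = 2σT⁴/S.
α/ε = 2·5.67×10⁻⁸·(427)⁴/677 = 2·5.67×10⁻⁸·3.324×10¹⁰/677.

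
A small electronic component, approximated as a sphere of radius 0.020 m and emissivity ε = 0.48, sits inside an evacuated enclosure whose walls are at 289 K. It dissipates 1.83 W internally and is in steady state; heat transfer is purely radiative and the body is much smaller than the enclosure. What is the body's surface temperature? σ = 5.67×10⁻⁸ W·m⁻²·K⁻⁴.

For a small grey body in a large enclosure, net radiated power = εσA(T⁴ − T_w⁴).
Steady state: P = εσA(T⁴ − T_w⁴) with A = 4πr² = 0.005027 m².
T⁴ = P/(εσA) + T_w⁴ = 1.83/(0.48·5.67×10⁻⁸·0.005027) + (289)⁴
    = 1.338×10¹⁰ + 6.976×10⁹ = 2.035×10¹⁰ K⁴.

T ≈ 378 K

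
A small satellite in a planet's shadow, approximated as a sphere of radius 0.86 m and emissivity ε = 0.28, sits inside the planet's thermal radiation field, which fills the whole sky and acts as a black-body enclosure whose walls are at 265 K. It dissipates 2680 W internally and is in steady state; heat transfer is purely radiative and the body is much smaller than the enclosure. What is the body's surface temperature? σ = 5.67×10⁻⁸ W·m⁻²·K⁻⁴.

T ≈ 390 K

For a small grey body in a large enclosure, net radiated power = εσA(T⁴ − T_w⁴).
Steady state: P = εσA(T⁴ − T_w⁴) with A = 4πr² = 9.294 m².
T⁴ = P/(εσA) + T_w⁴ = 2680/(0.28·5.67×10⁻⁸·9.294) + (265)⁴
    = 1.816×10¹⁰ + 4.932×10⁹ = 2.309×10¹⁰ K⁴.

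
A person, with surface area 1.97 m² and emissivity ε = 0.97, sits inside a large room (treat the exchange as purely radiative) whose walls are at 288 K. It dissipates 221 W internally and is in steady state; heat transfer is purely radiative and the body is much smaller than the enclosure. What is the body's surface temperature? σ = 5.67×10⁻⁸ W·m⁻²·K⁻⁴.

T ≈ 307 K

For a small grey body in a large enclosure, net radiated power = εσA(T⁴ − T_w⁴).
Steady state: P = εσA(T⁴ − T_w⁴) with A = 1.97 m².
T⁴ = P/(εσA) + T_w⁴ = 221/(0.97·5.67×10⁻⁸·1.970) + (288)⁴
    = 2.040×10⁹ + 6.880×10⁹ = 8.919×10⁹ K⁴.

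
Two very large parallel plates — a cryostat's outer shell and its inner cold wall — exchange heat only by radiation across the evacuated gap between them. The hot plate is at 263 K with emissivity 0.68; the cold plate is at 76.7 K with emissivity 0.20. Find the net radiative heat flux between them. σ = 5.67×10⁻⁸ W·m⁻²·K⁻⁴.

For two infinite grey parallel plates, q = σ(T₁⁴ − T₂⁴)/(1/ε₁ + 1/ε₂ − 1).
T₁⁴ − T₂⁴ = 4.784×10⁹ − 3.461×10⁷ = 4.750×10⁹ K⁴.
1/ε₁ + 1/ε₂ − 1 = 1.471 + 5.000 − 1 = 5.471.
q = 5.67×10⁻⁸ × 4.750×10⁹ / 5.471.

q ≈ 49.2 W/m²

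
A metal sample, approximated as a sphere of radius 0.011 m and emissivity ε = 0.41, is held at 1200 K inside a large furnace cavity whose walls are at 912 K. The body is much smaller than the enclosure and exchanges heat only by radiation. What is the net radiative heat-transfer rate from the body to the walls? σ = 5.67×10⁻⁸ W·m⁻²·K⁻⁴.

For a small grey body in a large enclosure: P_net = εσA(T_body⁴ − T_wall⁴).
A = 4πr² = 0.001521 m²; T_body⁴ − T_wall⁴ = 2.074×10¹² − 6.918×10¹¹ = 1.382×10¹² K⁴.
|P_net| = 0.41·5.67×10⁻⁸·0.001521·1.382×10¹².

P_net ≈ 48.8 W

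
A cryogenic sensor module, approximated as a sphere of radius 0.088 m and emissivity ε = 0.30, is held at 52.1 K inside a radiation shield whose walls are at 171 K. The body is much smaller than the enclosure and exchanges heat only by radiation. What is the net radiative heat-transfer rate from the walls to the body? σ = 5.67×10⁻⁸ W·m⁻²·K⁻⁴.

P_net ≈ 1.40 W

For a small grey body in a large enclosure: P_net = εσA(T_body⁴ − T_wall⁴).
A = 4πr² = 0.09731 m²; T_body⁴ − T_wall⁴ = 7.368×10⁶ − 8.550×10⁸ = -8.477×10⁸ K⁴.
|P_net| = 0.30·5.67×10⁻⁸·0.09731·8.477×10⁸.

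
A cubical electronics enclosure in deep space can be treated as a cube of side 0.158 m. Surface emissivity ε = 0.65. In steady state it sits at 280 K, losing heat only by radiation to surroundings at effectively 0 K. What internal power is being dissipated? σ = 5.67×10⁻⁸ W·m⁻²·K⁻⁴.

Steady state: P = εσA T⁴.
A = 6L² = 0.1498 m²; T⁴ = (280)⁴ = 6.147×10⁹ K⁴.
P = 0.65 × 5.67×10⁻⁸ × 0.1498 × 6.147×10⁹.

P ≈ 33.9 W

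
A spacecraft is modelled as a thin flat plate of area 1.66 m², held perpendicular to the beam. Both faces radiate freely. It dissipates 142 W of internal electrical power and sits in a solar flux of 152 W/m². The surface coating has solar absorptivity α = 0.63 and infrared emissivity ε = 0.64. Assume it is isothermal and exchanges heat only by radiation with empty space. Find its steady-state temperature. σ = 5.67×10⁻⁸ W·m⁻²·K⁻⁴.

T ≈ 224 K

At steady state, absorbed solar power + internal power = radiated power.
Absorbed: α·S·A_cross = 0.63·152·1.660 = 159.0 W (cross-section A).
Total input = 159.0 + 142 = 301.0 W.
Radiated: εσ·A_surf·T⁴ with A_surf = 2A = 3.320 m².
T⁴ = 301.0/(0.64·5.67×10⁻⁸·3.320) = 2.498×10⁹ K⁴.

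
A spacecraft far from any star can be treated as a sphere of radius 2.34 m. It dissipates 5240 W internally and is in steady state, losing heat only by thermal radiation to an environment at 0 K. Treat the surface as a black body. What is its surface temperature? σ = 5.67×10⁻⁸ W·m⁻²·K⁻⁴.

T ≈ 191 K

Steady state: internal power = radiated power, P = εσA T⁴.
Radiating area A = 4πr² = 68.81 m².
T⁴ = P/(εσA) = 5240/(1.0·5.67×10⁻⁸·68.81) = 1.343×10⁹ K⁴.
T = (1.343×10⁹)^(1/4).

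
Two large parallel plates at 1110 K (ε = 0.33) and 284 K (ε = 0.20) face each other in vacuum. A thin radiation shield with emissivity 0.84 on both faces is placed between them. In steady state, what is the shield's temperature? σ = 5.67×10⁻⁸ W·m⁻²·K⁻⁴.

T_s ≈ 984 K

In steady state the net flux on the hot side equals that on the cold side.
σ(T₁⁴−T_s⁴)/D₁ = σ(T_s⁴−T₂⁴)/D₂, with D₁ = 1/ε₁+1/ε_s−1 = 3.221, D₂ = 1/ε_s+1/ε₂−1 = 5.190.
Solve for T_s⁴: T_s⁴ = (D₂·T₁⁴ + D₁·T₂⁴)/(D₁+D₂) = 9.393×10¹¹ K⁴.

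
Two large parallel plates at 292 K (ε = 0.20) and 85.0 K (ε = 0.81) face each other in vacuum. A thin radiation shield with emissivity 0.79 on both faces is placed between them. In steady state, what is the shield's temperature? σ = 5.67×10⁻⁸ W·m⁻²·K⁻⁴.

In steady state the net flux on the hot side equals that on the cold side.
σ(T₁⁴−T_s⁴)/D₁ = σ(T_s⁴−T₂⁴)/D₂, with D₁ = 1/ε₁+1/ε_s−1 = 5.266, D₂ = 1/ε_s+1/ε₂−1 = 1.500.
Solve for T_s⁴: T_s⁴ = (D₂·T₁⁴ + D₁·T₂⁴)/(D₁+D₂) = 1.653×10⁹ K⁴.

T_s ≈ 202 K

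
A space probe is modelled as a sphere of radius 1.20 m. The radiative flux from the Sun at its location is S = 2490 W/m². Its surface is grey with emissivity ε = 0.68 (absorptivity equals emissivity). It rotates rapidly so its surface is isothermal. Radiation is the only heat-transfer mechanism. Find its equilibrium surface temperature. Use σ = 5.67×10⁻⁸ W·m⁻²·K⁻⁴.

At equilibrium, absorbed power = emitted power.
Absorbing cross-section = πr² = 4.524 m²; emitting surface = 4πr² = 18.10 m² (ratio 4).
εS·A_cross = εσ·A_surf·T⁴  ⇒  T⁴ = S/(4σ)   (ε cancels).
T⁴ = 2490/(4·5.67×10⁻⁸) = 1.098×10¹⁰ K⁴.
T = (1.098×10¹⁰)^(1/4).

T ≈ 324 K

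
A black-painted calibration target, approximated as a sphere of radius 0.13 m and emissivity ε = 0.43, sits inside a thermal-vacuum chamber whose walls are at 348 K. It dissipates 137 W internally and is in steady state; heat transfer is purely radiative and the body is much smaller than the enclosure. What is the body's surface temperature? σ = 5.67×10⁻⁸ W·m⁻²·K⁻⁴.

For a small grey body in a large enclosure, net radiated power = εσA(T⁴ − T_w⁴).
Steady state: P = εσA(T⁴ − T_w⁴) with A = 4πr² = 0.2124 m².
T⁴ = P/(εσA) + T_w⁴ = 137/(0.43·5.67×10⁻⁸·0.2124) + (348)⁴
    = 2.646×10¹⁰ + 1.467×10¹⁰ = 4.113×10¹⁰ K⁴.

T ≈ 450 K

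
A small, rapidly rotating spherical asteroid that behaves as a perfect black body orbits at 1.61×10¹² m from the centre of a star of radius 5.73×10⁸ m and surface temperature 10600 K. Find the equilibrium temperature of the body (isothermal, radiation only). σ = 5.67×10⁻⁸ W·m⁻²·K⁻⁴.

T ≈ 141 K

The star's surface emits σT_*⁴; at distance d the flux is S = σT_*⁴(R_*/d)².
S = 5.67×10⁻⁸·(10600)⁴·(5.73×10⁸/1.61×10¹²)² = 90.67 W/m².
For an isothermal sphere T⁴ = (1−a)S/(4σ) = 3.998×10⁸ K⁴.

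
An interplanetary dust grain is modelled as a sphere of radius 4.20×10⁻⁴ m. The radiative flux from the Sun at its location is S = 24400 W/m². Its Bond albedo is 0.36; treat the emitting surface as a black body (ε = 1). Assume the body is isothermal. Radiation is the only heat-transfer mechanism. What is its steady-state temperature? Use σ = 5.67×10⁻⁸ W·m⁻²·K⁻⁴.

T ≈ 512 K

At equilibrium, absorbed power = emitted power.
Absorbing cross-section = πr² = 5.542×10⁻⁷ m²; emitting surface = 4πr² = 2.217×10⁻⁶ m² (ratio 4).
(1−a)S·A_cross = εσ·A_surf·T⁴  ⇒  T⁴ = (1−a)S/(4σ).
T⁴ = 0.640·24400/(4·5.67×10⁻⁸) = 6.885×10¹⁰ K⁴.
T = (6.885×10¹⁰)^(1/4).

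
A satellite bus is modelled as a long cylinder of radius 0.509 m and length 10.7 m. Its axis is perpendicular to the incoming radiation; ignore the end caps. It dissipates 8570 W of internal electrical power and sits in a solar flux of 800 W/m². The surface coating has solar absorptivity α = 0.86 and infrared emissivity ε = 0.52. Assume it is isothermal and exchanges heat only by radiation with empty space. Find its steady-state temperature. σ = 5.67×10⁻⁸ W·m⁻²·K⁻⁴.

T ≈ 355 K

At steady state, absorbed solar power + internal power = radiated power.
Absorbed: α·S·A_cross = 0.86·800·10.89 = 7494 W (cross-section 2rL).
Total input = 7494 + 8570 = 16060 W.
Radiated: εσ·A_surf·T⁴ with A_surf = 2πrL = 34.22 m².
T⁴ = 16060/(0.52·5.67×10⁻⁸·34.22) = 1.592×10¹⁰ K⁴.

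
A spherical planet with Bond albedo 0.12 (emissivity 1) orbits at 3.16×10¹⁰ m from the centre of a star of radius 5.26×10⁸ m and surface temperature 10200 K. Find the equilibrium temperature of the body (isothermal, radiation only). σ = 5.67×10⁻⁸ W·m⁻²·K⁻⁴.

T ≈ 901 K

The star's surface emits σT_*⁴; at distance d the flux is S = σT_*⁴(R_*/d)².
S = 5.67×10⁻⁸·(10200)⁴·(5.26×10⁸/3.16×10¹⁰)² = 1.701×10⁵ W/m².
For an isothermal sphere T⁴ = (1−a)S/(4σ) = 6.598×10¹¹ K⁴.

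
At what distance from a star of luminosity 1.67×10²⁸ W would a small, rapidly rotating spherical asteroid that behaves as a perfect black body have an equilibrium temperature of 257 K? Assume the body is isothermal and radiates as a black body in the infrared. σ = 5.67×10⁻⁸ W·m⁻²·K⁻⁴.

For an isothermal black-emitting sphere, (1−a)S·πr² = σ·4πr²·T⁴ ⇒ S = 4σT⁴/(1−a).
S = 4·5.67×10⁻⁸·(257)⁴/1.00 = 989.4 W/m².
Flux falls as S = L/(4πd²), so d = √(L/(4πS)) = √(1.67×10²⁸/(4π·989.4)).

d ≈ 1.16×10¹² m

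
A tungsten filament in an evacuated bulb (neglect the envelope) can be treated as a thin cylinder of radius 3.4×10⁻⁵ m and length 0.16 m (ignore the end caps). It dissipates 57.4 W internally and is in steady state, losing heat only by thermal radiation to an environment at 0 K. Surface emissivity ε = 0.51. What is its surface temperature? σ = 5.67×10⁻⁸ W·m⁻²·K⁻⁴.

Steady state: internal power = radiated power, P = εσA T⁴.
Radiating area A = 2πrL = 3.418×10⁻⁵ m².
T⁴ = P/(εσA) = 57.4/(0.51·5.67×10⁻⁸·3.418×10⁻⁵) = 5.807×10¹³ K⁴.
T = (5.807×10¹³)^(1/4).

T ≈ 2760 K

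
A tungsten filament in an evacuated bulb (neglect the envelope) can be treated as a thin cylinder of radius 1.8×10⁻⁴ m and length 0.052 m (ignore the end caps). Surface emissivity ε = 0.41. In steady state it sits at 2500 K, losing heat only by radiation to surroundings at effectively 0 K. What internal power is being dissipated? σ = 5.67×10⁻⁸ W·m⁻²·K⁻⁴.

Steady state: P = εσA T⁴.
A = 2πrL = 5.881×10⁻⁵ m²; T⁴ = (2500)⁴ = 3.906×10¹³ K⁴.
P = 0.41 × 5.67×10⁻⁸ × 5.881×10⁻⁵ × 3.906×10¹³.

P ≈ 53.4 W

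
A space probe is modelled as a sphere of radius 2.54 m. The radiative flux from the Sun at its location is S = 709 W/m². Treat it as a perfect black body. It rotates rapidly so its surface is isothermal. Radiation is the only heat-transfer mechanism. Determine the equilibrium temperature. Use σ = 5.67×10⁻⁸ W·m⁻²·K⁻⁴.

T ≈ 236 K

At equilibrium, absorbed power = emitted power.
Absorbing cross-section = πr² = 20.27 m²; emitting surface = 4πr² = 81.07 m² (ratio 4).
S·A_cross = εσ·A_surf·T⁴  ⇒  T⁴ = S/(4σ).
T⁴ = 1.00·709/(4·5.67×10⁻⁸) = 3.126×10⁹ K⁴.
T = (3.126×10⁹)^(1/4).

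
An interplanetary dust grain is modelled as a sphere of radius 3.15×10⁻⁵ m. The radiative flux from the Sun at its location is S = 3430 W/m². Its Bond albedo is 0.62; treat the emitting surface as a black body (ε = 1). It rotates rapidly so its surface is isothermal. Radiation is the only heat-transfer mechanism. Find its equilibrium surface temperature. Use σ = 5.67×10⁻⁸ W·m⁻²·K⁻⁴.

At equilibrium, absorbed power = emitted power.
Absorbing cross-section = πr² = 3.117×10⁻⁹ m²; emitting surface = 4πr² = 1.247×10⁻⁸ m² (ratio 4).
(1−a)S·A_cross = εσ·A_surf·T⁴  ⇒  T⁴ = (1−a)S/(4σ).
T⁴ = 0.380·3430/(4·5.67×10⁻⁸) = 5.747×10⁹ K⁴.
T = (5.747×10⁹)^(1/4).

T ≈ 275 K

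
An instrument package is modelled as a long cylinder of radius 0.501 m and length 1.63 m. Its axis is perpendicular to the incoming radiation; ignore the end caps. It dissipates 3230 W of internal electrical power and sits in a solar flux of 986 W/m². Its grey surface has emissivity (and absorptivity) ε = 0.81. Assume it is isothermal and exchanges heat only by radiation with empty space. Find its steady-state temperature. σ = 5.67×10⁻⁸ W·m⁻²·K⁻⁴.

T ≈ 372 K

At steady state, absorbed solar power + internal power = radiated power.
Absorbed: α·S·A_cross = 0.81·986·1.633 = 1304 W (cross-section 2rL).
Total input = 1304 + 3230 = 4534 W.
Radiated: εσ·A_surf·T⁴ with A_surf = 2πrL = 5.131 m².
T⁴ = 4534/(0.81·5.67×10⁻⁸·5.131) = 1.924×10¹⁰ K⁴.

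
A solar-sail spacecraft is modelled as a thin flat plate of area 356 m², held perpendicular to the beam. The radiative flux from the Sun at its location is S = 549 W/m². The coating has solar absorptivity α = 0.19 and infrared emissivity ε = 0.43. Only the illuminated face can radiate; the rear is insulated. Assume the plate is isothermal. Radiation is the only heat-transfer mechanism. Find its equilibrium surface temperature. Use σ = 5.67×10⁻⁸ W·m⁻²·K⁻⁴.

T ≈ 256 K

At equilibrium, absorbed power = emitted power.
Absorbing cross-section = A = 356.0 m²; emitting surface = A = 356.0 m² (ratio 1).
αS·A_cross = εσ·A_surf·T⁴  ⇒  T⁴ = αS/(ε·1σ).
T⁴ = 0.190·549/(0.43·1·5.67×10⁻⁸) = 4.278×10⁹ K⁴.
T = (4.278×10⁹)^(1/4).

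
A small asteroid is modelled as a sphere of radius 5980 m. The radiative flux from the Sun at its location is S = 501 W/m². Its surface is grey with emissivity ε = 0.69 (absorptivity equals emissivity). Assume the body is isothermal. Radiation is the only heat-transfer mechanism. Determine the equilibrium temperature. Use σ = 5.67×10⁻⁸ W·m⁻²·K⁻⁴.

T ≈ 217 K

At equilibrium, absorbed power = emitted power.
Absorbing cross-section = πr² = 1.123×10⁸ m²; emitting surface = 4πr² = 4.494×10⁸ m² (ratio 4).
εS·A_cross = εσ·A_surf·T⁴  ⇒  T⁴ = S/(4σ)   (ε cancels).
T⁴ = 501/(4·5.67×10⁻⁸) = 2.209×10⁹ K⁴.
T = (2.209×10⁹)^(1/4).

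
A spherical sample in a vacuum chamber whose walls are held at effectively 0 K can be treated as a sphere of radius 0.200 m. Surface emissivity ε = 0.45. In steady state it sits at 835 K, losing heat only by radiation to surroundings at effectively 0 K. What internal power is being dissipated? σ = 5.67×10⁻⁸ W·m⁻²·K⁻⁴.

Steady state: P = εσA T⁴.
A = 4πr² = 0.5027 m²; T⁴ = (835)⁴ = 4.861×10¹¹ K⁴.
P = 0.45 × 5.67×10⁻⁸ × 0.5027 × 4.861×10¹¹.

P ≈ 6230 W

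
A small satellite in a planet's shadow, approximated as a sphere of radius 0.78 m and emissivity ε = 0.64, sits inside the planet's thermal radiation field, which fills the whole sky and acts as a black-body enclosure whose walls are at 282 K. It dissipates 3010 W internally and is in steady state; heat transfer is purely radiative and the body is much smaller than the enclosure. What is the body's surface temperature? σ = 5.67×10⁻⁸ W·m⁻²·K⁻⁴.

T ≈ 362 K

For a small grey body in a large enclosure, net radiated power = εσA(T⁴ − T_w⁴).
Steady state: P = εσA(T⁴ − T_w⁴) with A = 4πr² = 7.645 m².
T⁴ = P/(εσA) + T_w⁴ = 3010/(0.64·5.67×10⁻⁸·7.645) + (282)⁴
    = 1.085×10¹⁰ + 6.324×10⁹ = 1.717×10¹⁰ K⁴.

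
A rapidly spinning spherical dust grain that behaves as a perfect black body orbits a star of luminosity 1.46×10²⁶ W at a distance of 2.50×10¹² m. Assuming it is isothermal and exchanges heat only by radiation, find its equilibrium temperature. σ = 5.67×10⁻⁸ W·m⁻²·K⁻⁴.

First find the stellar flux at distance d: S = L/(4πd²) = 1.46×10²⁶/(4π·(2.50×10¹²)²) = 1.859 W/m².
For an isothermal sphere, absorbed (1−a)S·πr² = emitted σ·4πr²·T⁴, so T⁴ = (1−a)S/(4σ).
T⁴ = 1.00·1.859/(4·5.67×10⁻⁸) = 8.196×10⁶ K⁴.

T ≈ 53.5 K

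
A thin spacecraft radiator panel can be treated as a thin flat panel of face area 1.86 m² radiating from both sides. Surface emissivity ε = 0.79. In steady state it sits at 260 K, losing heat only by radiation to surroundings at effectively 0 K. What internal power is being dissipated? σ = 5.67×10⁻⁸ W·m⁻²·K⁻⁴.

P ≈ 761 W

Steady state: P = εσA T⁴.
A = 2·1.86 = 3.720 m²; T⁴ = (260)⁴ = 4.570×10⁹ K⁴.
P = 0.79 × 5.67×10⁻⁸ × 3.720 × 4.570×10⁹.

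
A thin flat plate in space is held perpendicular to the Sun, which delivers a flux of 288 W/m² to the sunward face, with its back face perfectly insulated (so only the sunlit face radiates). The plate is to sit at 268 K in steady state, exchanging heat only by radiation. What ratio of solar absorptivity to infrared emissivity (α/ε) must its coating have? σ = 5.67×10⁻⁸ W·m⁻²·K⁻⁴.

Balance: αS·A = εσ·1A·T⁴ ⇒ α/ε = σT⁴/S.
α/ε = 5.67×10⁻⁸·(268)⁴/288 = 5.67×10⁻⁸·5.159×10⁹/288.

α/ε ≈ 1.02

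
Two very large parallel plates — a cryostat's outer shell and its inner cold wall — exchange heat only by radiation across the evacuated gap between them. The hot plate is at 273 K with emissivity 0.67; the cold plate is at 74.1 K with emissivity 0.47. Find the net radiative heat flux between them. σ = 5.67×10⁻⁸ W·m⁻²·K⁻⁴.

For two infinite grey parallel plates, q = σ(T₁⁴ − T₂⁴)/(1/ε₁ + 1/ε₂ − 1).
T₁⁴ − T₂⁴ = 5.555×10⁹ − 3.015×10⁷ = 5.524×10⁹ K⁴.
1/ε₁ + 1/ε₂ − 1 = 1.493 + 2.128 − 1 = 2.620.
q = 5.67×10⁻⁸ × 5.524×10⁹ / 2.620.

q ≈ 120 W/m²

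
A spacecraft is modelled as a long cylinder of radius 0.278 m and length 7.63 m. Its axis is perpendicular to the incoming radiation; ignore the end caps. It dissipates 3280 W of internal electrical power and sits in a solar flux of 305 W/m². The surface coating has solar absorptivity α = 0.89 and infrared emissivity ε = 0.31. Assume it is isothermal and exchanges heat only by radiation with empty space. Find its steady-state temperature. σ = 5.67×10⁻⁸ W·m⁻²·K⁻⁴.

At steady state, absorbed solar power + internal power = radiated power.
Absorbed: α·S·A_cross = 0.89·305·4.242 = 1152 W (cross-section 2rL).
Total input = 1152 + 3280 = 4432 W.
Radiated: εσ·A_surf·T⁴ with A_surf = 2πrL = 13.33 m².
T⁴ = 4432/(0.31·5.67×10⁻⁸·13.33) = 1.892×10¹⁰ K⁴.

T ≈ 371 K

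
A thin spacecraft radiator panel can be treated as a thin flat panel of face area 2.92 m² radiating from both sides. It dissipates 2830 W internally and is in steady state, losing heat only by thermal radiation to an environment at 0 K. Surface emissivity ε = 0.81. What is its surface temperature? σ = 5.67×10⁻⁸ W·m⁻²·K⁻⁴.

T ≈ 320 K

Steady state: internal power = radiated power, P = εσA T⁴.
Radiating area A = 2·2.92 = 5.840 m².
T⁴ = P/(εσA) = 2830/(0.81·5.67×10⁻⁸·5.840) = 1.055×10¹⁰ K⁴.
T = (1.055×10¹⁰)^(1/4).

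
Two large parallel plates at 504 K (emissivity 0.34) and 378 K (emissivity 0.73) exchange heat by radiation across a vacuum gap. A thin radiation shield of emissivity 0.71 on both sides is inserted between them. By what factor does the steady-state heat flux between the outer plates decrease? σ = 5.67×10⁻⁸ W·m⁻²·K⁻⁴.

Without shield: q₀ = σΔ(T⁴)/(1/ε₁+1/ε₂−1) with denominator 3.311.
With shield the two gaps are in series; the resistances add: (1/ε₁+1/ε_s−1)+(1/ε_s+1/ε₂−1) = 3.350+1.778 = 5.128.
Heat-flux ratio q₀/q = 5.128/3.311.

factor ≈ 1.55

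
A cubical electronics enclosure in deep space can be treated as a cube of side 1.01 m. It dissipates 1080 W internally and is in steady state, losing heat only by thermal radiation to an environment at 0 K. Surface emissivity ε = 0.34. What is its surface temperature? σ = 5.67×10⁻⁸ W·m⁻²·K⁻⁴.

Steady state: internal power = radiated power, P = εσA T⁴.
Radiating area A = 6L² = 6.121 m².
T⁴ = P/(εσA) = 1080/(0.34·5.67×10⁻⁸·6.121) = 9.153×10⁹ K⁴.
T = (9.153×10⁹)^(1/4).

T ≈ 309 K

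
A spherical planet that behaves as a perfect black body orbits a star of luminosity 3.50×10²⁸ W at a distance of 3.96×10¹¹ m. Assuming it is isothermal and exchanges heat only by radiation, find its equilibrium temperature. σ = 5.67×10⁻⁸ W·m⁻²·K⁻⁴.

First find the stellar flux at distance d: S = L/(4πd²) = 3.50×10²⁸/(4π·(3.96×10¹¹)²) = 17760 W/m².
For an isothermal sphere, absorbed (1−a)S·πr² = emitted σ·4πr²·T⁴, so T⁴ = (1−a)S/(4σ).
T⁴ = 1.00·17760/(4·5.67×10⁻⁸) = 7.831×10¹⁰ K⁴.

T ≈ 529 K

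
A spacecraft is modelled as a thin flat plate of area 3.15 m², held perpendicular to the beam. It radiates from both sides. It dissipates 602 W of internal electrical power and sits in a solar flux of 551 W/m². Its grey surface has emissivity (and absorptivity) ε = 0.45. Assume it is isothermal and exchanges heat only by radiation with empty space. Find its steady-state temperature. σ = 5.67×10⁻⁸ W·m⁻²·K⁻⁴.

At steady state, absorbed solar power + internal power = radiated power.
Absorbed: α·S·A_cross = 0.45·551·3.150 = 781.0 W (cross-section A).
Total input = 781.0 + 602 = 1383 W.
Radiated: εσ·A_surf·T⁴ with A_surf = 2A = 6.300 m².
T⁴ = 1383/(0.45·5.67×10⁻⁸·6.300) = 8.604×10⁹ K⁴.

T ≈ 305 K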